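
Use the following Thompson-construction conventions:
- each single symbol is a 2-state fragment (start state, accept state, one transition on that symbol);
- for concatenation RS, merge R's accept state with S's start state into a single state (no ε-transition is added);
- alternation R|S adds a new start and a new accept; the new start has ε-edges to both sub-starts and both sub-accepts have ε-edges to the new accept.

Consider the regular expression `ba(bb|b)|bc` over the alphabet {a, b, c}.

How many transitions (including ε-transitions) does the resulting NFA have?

Building bottom-up:
Each of the 7 symbol leaves contributes 1 transition (1 symbol, 0 ε).
  bb → 2 transitions (2 symbol, 0 ε)
  bb|b → 7 transitions (3 symbol, 4 ε)
  ba(bb|b) → 9 transitions (5 symbol, 4 ε)
  bc → 2 transitions (2 symbol, 0 ε)
  ba(bb|b)|bc → 15 transitions (7 symbol, 8 ε)

15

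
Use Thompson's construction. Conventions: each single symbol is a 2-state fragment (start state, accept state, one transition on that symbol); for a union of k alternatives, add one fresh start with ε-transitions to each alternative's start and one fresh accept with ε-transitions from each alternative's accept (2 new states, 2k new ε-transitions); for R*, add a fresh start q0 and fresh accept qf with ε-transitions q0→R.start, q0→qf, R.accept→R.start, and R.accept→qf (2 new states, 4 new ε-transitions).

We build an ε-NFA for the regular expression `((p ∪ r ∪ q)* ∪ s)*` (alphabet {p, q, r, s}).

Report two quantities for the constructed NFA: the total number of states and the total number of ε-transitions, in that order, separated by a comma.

16, 18

Bottom-up over the parse tree:
Each of the 4 symbol leaves contributes 2 states and 0 ε-transitions.
  p ∪ r ∪ q — 8 states, 6 ε-transitions
  (p ∪ r ∪ q)* — 10 states, 10 ε-transitions
  (p ∪ r ∪ q)* ∪ s — 14 states, 14 ε-transitions
  ((p ∪ r ∪ q)* ∪ s)* — 16 states, 18 ε-transitions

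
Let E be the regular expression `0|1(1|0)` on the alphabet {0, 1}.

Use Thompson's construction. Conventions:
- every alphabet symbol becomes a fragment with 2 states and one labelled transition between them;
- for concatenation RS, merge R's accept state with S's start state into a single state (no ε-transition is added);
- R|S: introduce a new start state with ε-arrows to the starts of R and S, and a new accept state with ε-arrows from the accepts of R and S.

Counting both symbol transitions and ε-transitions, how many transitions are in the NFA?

12

Building bottom-up:
Each of the 4 symbol leaves contributes 1 transition (1 symbol, 0 ε).
  1|0 : 6 transitions (2 symbol, 4 ε)
  1(1|0) : 7 transitions (3 symbol, 4 ε)
  0|1(1|0) : 12 transitions (4 symbol, 8 ε)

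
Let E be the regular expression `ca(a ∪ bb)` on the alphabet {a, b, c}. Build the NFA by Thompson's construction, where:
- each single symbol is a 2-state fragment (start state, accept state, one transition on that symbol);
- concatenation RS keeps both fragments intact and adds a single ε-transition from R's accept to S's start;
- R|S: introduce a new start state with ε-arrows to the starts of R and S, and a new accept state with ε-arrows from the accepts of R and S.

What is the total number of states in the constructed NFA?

Per subexpression:
Each of the 5 symbol leaves contributes a 2-state fragment.
  bb — 4 states
  a ∪ bb — 8 states
  ca(a ∪ bb) — 12 states

12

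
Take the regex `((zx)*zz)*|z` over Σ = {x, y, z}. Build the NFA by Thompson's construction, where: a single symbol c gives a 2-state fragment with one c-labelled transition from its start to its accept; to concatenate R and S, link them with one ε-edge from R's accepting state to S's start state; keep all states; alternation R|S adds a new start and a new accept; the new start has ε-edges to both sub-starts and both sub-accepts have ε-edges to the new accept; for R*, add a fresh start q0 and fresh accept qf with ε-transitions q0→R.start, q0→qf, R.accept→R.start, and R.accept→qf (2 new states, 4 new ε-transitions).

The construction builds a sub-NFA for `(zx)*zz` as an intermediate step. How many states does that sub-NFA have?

Fragment for `(zx)*zz`:
Each of the 4 symbol leaves contributes a 2-state fragment.
  zx — 4 states
  (zx)* — 6 states
  (zx)*zz — 10 states

10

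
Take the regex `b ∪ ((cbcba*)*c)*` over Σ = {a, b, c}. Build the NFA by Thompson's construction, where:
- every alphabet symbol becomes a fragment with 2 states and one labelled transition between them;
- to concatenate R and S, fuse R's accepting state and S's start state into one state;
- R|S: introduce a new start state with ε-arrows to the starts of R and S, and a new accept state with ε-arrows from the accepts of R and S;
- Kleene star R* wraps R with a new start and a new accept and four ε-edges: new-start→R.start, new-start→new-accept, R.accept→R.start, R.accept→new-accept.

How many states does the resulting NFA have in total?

17

Per subexpression:
Each of the 7 symbol leaves contributes a 2-state fragment.
  a* : 4 states
  cbcba* : 8 states
  (cbcba*)* : 10 states
  (cbcba*)*c : 11 states
  ((cbcba*)*c)* : 13 states
  b ∪ ((cbcba*)*c)* : 17 states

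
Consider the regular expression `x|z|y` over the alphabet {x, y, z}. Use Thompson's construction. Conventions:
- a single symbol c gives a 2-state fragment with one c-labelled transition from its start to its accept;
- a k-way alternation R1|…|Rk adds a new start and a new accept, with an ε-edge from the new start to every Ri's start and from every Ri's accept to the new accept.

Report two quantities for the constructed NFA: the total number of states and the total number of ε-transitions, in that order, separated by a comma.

Bottom-up over the parse tree:
Each of the 3 symbol leaves contributes 2 states and 0 ε-transitions.
  x|z|y → 8 states, 6 ε-transitions

8, 6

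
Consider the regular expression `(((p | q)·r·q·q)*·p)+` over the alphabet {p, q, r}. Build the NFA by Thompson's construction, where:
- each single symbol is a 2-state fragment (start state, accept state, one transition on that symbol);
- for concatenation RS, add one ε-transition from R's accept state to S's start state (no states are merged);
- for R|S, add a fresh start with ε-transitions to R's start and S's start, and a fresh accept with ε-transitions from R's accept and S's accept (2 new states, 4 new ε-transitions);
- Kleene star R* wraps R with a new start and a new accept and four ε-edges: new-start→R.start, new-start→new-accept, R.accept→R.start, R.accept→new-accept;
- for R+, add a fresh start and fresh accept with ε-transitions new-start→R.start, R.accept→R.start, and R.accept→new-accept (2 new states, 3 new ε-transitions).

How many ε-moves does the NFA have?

15

Building bottom-up:
Each of the 6 symbol leaves contributes 0 ε-transitions.
  p | q → 4 ε-transitions
  (p | q)·r·q·q → 7 ε-transitions
  ((p | q)·r·q·q)* → 11 ε-transitions
  ((p | q)·r·q·q)*·p → 12 ε-transitions
  (((p | q)·r·q·q)*·p)+ → 15 ε-transitions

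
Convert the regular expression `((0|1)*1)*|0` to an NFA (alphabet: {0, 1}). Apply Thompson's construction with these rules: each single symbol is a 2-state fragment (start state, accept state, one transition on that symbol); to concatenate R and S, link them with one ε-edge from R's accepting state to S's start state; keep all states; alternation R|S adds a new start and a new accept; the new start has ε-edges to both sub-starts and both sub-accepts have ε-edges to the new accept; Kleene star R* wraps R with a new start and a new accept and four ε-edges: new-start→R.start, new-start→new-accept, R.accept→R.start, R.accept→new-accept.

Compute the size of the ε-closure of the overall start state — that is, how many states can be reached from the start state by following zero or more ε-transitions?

11

Compute the ε-closure size of each fragment's start state recursively; a symbol fragment's start has no outgoing ε-edge, so its closure is just itself (size 1).
  0|1 : |ε-closure| = 1 + 1 + 1 = 3 (the new accept is not ε-reachable since no branch accepts ε)
  (0|1)* : the star's fresh start ε-reaches both the body's start and the fresh accept: |ε-closure| = 2 + 3 = 5
  (0|1)*1 : |ε-closure| = 5 + 1 = 6 (closure spills across the concat boundary because the left factor accepts ε)
  ((0|1)*1)* : new start has ε-edges to the inner start and to the new accept, so |ε-closure| = 2 + 6 = 8
  ((0|1)*1)*|0 : |ε-closure| = 1 (new start) + (8 + 1) + 1 (new accept, since some branch ε-reaches its own accept) = 11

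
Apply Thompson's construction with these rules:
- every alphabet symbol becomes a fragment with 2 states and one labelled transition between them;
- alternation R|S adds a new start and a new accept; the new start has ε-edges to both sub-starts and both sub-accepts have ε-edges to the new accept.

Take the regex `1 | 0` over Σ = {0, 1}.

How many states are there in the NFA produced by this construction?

6

Building bottom-up:
Each of the 2 symbol leaves contributes a 2-state fragment.
  1 | 0 : 6 states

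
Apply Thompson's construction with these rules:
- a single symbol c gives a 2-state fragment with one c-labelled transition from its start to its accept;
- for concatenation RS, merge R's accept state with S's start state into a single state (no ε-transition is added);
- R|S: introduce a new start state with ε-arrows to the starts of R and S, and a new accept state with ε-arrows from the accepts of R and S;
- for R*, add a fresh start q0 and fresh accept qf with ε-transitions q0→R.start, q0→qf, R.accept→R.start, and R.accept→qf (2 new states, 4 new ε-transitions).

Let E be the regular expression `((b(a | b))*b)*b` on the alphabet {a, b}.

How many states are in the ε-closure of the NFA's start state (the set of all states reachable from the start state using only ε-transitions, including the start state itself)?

5

Work bottom-up. For each fragment F, track |ε-closure(F.start)| and whether F's accept lies in that closure (i.e. whether F accepts ε). A single-symbol fragment has closure size 1 and does not accept ε.
  a | b → |ε-closure| = 1 + 1 + 1 = 3 (the new accept is not ε-reachable since no branch accepts ε)
  b(a | b) → |ε-closure| equals the left operand's closure size = 1 (its accept is not ε-reachable, so the closure stops there)
  (b(a | b))* → |ε-closure| = 1 (new start) + 1 (body) + 1 (new accept) = 3
  (b(a | b))*b → the left operand accepts ε, so the closure extends into the next operand (the shared merged state is already counted); |ε-closure| = 3 + (1−1) = 3
  ((b(a | b))*b)* → new start has ε-edges to the inner start and to the new accept, so |ε-closure| = 2 + 3 = 5
  ((b(a | b))*b)*b → |ε-closure| = 5 + (1−1) = 5 (closure spills across the concat boundary because the left factor accepts ε)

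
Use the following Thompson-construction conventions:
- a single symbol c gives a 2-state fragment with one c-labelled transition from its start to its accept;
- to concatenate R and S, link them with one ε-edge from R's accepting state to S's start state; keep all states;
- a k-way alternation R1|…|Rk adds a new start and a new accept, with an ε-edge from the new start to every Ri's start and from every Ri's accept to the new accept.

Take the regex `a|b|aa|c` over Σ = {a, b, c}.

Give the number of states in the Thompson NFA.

Per subexpression:
Each of the 5 symbol leaves contributes a 2-state fragment.
  aa : 4 states
  a|b|aa|c : 12 states

12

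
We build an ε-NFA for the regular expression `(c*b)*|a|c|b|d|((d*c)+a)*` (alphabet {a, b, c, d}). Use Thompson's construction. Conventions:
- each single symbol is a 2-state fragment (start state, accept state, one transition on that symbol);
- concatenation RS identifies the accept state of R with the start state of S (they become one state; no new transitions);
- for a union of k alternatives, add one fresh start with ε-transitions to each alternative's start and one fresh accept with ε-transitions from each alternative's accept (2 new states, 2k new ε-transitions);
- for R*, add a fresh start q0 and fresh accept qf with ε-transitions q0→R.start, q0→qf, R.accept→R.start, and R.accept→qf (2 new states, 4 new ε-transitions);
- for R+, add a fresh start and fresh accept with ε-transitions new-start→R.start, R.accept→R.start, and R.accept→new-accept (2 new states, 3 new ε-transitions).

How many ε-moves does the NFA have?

Recursing over subexpressions:
Each of the 9 symbol leaves contributes 0 ε-transitions.
  c* → 4 ε-transitions
  c*b → 4 ε-transitions
  (c*b)* → 8 ε-transitions
  d* → 4 ε-transitions
  d*c → 4 ε-transitions
  (d*c)+ → 7 ε-transitions
  (d*c)+a → 7 ε-transitions
  ((d*c)+a)* → 11 ε-transitions
  (c*b)*|a|c|b|d|((d*c)+a)* → 31 ε-transitions

31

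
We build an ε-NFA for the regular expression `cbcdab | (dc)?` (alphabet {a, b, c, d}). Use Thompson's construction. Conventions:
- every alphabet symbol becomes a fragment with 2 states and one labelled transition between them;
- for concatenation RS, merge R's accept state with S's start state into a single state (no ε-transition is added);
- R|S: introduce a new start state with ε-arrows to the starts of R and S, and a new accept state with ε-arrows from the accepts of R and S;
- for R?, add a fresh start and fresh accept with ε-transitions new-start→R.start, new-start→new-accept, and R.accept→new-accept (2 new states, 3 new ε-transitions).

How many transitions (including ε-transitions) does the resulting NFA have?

Building bottom-up:
Each of the 8 symbol leaves contributes 1 transition (1 symbol, 0 ε).
  cbcdab → 6 transitions (6 symbol, 0 ε)
  dc → 2 transitions (2 symbol, 0 ε)
  (dc)? → 5 transitions (2 symbol, 3 ε)
  cbcdab | (dc)? → 15 transitions (8 symbol, 7 ε)

15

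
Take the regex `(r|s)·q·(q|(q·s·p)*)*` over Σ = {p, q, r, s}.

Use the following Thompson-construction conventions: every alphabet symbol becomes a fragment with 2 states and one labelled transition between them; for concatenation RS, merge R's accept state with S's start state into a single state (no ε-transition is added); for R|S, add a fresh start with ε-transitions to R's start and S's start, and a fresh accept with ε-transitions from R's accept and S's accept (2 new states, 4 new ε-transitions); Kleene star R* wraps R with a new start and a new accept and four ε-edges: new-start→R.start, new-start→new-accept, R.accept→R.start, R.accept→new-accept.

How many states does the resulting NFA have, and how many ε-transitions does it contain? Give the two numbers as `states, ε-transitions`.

By structural recursion:
Each of the 7 symbol leaves contributes 2 states and 0 ε-transitions.
  r|s : 6 states, 4 ε-transitions
  q·s·p : 4 states, 0 ε-transitions
  (q·s·p)* : 6 states, 4 ε-transitions
  q|(q·s·p)* : 10 states, 8 ε-transitions
  (q|(q·s·p)*)* : 12 states, 12 ε-transitions
  (r|s)·q·(q|(q·s·p)*)* : 18 states, 16 ε-transitions

18, 16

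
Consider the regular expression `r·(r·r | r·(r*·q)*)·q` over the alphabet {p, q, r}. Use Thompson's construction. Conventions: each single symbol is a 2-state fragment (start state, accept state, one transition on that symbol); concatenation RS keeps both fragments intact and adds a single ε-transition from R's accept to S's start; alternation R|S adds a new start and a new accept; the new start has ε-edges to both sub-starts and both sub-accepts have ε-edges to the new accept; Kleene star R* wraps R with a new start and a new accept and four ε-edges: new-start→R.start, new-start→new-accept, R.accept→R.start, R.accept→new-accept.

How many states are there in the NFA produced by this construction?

20

Bottom-up over the parse tree:
Each of the 7 symbol leaves contributes a 2-state fragment.
  r·r → 4 states
  r* → 4 states
  r*·q → 6 states
  (r*·q)* → 8 states
  r·(r*·q)* → 10 states
  r·r | r·(r*·q)* → 16 states
  r·(r·r | r·(r*·q)*)·q → 20 states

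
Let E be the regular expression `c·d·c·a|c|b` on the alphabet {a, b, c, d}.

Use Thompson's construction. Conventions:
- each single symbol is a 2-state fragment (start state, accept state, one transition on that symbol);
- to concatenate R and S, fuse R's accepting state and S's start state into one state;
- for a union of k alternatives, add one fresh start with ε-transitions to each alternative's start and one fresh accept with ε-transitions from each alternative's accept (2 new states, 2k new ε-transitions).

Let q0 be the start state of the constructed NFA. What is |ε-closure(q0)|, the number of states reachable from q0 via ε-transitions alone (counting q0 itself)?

Work bottom-up. For each fragment F, track |ε-closure(F.start)| and whether F's accept lies in that closure (i.e. whether F accepts ε). A single-symbol fragment has closure size 1 and does not accept ε.
  c·d·c·a : |ε-closure| equals the left operand's closure size = 1 (its accept is not ε-reachable, so the closure stops there)
  c·d·c·a|c|b : new start ε-reaches every alternative's start; none of them accept ε, so the new accept is not reached: |ε-closure| = 1 + 1 + 1 + 1 = 4

4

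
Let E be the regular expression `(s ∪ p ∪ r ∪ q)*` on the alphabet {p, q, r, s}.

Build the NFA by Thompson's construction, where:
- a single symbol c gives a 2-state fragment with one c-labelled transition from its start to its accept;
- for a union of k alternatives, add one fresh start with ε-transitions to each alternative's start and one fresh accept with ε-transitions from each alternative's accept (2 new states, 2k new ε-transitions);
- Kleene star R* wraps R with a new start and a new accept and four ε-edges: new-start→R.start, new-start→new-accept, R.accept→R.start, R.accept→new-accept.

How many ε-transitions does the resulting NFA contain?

12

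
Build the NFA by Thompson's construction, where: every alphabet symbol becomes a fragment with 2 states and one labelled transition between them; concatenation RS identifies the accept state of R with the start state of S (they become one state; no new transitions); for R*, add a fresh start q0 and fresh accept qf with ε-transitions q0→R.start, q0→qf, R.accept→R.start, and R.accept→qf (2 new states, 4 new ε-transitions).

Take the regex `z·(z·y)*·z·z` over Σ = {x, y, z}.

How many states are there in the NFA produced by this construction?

8

Building bottom-up:
Each of the 5 symbol leaves contributes a 2-state fragment.
  z·y : 3 states
  (z·y)* : 5 states
  z·(z·y)*·z·z : 8 states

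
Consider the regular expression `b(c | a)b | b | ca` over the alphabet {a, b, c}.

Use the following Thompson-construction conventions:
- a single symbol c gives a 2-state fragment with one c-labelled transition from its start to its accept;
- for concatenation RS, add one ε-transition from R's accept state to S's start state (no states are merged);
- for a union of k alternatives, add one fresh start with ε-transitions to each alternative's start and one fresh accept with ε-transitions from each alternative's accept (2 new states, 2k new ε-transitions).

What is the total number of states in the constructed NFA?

Recursing over subexpressions:
Each of the 7 symbol leaves contributes a 2-state fragment.
  c | a → 6 states
  b(c | a)b → 10 states
  ca → 4 states
  b(c | a)b | b | ca → 18 states

18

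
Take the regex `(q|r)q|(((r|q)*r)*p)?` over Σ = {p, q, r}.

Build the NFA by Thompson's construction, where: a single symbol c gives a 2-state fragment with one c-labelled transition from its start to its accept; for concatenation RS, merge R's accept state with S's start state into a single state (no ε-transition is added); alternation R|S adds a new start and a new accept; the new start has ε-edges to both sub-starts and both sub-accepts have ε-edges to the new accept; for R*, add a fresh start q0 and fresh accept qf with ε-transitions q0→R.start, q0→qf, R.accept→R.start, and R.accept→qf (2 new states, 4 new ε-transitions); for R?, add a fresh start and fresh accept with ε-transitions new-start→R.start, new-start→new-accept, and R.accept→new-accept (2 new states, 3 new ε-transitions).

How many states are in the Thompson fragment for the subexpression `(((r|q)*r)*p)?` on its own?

14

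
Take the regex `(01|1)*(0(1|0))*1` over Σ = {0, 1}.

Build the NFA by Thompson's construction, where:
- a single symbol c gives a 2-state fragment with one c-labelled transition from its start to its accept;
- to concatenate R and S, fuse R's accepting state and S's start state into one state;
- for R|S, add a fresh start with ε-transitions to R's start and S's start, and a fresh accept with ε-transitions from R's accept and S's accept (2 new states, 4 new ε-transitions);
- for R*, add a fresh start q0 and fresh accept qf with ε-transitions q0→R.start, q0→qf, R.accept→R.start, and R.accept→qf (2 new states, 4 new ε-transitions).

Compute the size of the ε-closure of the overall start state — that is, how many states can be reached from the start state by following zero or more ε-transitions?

7

Compute the ε-closure size of each fragment's start state recursively; a symbol fragment's start has no outgoing ε-edge, so its closure is just itself (size 1).
  01 : C equals the left operand's closure size = 1 (its accept is not ε-reachable, so the closure stops there)
  01|1 : C = 1 + 1 + 1 = 3 (the new accept is not ε-reachable since no branch accepts ε)
  (01|1)* : the star's fresh start ε-reaches both the body's start and the fresh accept: C = 2 + 3 = 5
  1|0 : C = 1 + 1 + 1 = 3 (the new accept is not ε-reachable since no branch accepts ε)
  0(1|0) : C equals the left operand's closure size = 1 (its accept is not ε-reachable, so the closure stops there)
  (0(1|0))* : C = 1 (new start) + 1 (body) + 1 (new accept) = 3
  (01|1)*(0(1|0))*1 : the left operand accepts ε, so the closure extends into the next operand (the shared merged state is already counted); C = 5 + (3−1) + (1−1) = 7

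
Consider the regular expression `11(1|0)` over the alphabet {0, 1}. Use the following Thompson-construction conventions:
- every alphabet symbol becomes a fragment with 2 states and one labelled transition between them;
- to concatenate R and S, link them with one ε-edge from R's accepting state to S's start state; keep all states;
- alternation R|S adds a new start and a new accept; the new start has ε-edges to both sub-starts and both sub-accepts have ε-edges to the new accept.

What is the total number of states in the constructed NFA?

10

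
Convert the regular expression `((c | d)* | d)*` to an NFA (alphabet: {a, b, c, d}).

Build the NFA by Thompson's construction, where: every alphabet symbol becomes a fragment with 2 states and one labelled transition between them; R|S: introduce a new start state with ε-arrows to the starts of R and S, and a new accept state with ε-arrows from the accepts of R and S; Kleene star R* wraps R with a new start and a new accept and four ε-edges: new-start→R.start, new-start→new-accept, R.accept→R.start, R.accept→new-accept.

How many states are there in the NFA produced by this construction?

By structural recursion:
Each of the 3 symbol leaves contributes a 2-state fragment.
  c | d : 6 states
  (c | d)* : 8 states
  (c | d)* | d : 12 states
  ((c | d)* | d)* : 14 states

14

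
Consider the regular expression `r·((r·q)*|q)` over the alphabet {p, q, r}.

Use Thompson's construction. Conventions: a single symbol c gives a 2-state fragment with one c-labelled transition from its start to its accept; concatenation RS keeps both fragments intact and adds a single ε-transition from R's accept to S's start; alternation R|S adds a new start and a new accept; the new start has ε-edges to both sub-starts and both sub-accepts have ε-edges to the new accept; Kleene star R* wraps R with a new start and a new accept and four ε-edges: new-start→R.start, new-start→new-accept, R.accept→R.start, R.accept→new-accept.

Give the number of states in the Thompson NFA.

12

Bottom-up over the parse tree:
Each of the 4 symbol leaves contributes a 2-state fragment.
  r·q = 4 states
  (r·q)* = 6 states
  (r·q)*|q = 10 states
  r·((r·q)*|q) = 12 states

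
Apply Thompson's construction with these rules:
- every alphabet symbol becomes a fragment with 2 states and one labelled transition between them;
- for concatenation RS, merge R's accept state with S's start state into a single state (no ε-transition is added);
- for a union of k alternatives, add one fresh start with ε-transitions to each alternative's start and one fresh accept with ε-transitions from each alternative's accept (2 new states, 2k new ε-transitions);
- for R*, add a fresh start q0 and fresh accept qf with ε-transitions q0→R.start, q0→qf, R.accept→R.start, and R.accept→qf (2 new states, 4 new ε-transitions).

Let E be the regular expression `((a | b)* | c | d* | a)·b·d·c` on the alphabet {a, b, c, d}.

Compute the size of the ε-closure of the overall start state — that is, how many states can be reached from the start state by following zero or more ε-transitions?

Work bottom-up. For each fragment F, track |ε-closure(F.start)| and whether F's accept lies in that closure (i.e. whether F accepts ε). A single-symbol fragment has closure size 1 and does not accept ε.
  a | b : new start ε-reaches every alternative's start; none of them accept ε, so the new accept is not reached: |ε-closure| = 1 + 1 + 1 = 3
  (a | b)* : new start has ε-edges to the inner start and to the new accept, so |ε-closure| = 2 + 3 = 5
  d* : the star's fresh start ε-reaches both the body's start and the fresh accept: |ε-closure| = 2 + 1 = 3
  (a | b)* | c | d* | a : |ε-closure| = 1 (new start) + (5 + 1 + 3 + 1) + 1 (new accept, since some branch ε-reaches its own accept) = 12
  ((a | b)* | c | d* | a)·b·d·c : the left operand accepts ε, so the closure extends into the next operand (the shared merged state is already counted); |ε-closure| = 12 + (1−1) = 12

12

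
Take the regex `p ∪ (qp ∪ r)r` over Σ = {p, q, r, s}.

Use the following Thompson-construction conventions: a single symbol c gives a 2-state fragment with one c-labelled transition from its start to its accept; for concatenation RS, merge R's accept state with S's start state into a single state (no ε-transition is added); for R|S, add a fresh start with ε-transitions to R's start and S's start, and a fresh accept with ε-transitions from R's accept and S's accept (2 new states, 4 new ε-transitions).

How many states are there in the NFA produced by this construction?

By structural recursion:
Each of the 5 symbol leaves contributes a 2-state fragment.
  qp → 3 states
  qp ∪ r → 7 states
  (qp ∪ r)r → 8 states
  p ∪ (qp ∪ r)r → 12 states

12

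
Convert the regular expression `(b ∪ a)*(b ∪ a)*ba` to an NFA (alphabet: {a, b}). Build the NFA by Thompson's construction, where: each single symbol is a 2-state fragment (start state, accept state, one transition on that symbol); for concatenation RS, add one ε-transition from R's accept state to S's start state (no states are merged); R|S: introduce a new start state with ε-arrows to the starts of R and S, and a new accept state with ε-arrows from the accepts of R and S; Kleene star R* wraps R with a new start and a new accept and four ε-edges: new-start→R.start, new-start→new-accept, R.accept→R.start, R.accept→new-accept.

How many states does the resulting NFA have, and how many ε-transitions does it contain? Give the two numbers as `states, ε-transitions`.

By structural recursion:
Each of the 6 symbol leaves contributes 2 states and 0 ε-transitions.
  b ∪ a → 6 states, 4 ε-transitions
  (b ∪ a)* → 8 states, 8 ε-transitions
  b ∪ a → 6 states, 4 ε-transitions
  (b ∪ a)* → 8 states, 8 ε-transitions
  (b ∪ a)*(b ∪ a)*ba → 20 states, 19 ε-transitions

20, 19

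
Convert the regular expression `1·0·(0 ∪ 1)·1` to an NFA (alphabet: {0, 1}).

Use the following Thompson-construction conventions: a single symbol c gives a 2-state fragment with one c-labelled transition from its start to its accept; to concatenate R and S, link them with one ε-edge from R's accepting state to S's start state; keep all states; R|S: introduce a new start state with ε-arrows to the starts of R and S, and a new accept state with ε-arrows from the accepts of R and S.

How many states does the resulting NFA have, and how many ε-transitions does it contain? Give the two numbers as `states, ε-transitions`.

Bottom-up over the parse tree:
Each of the 5 symbol leaves contributes 2 states and 0 ε-transitions.
  0 ∪ 1 → 6 states, 4 ε-transitions
  1·0·(0 ∪ 1)·1 → 12 states, 7 ε-transitions

12, 7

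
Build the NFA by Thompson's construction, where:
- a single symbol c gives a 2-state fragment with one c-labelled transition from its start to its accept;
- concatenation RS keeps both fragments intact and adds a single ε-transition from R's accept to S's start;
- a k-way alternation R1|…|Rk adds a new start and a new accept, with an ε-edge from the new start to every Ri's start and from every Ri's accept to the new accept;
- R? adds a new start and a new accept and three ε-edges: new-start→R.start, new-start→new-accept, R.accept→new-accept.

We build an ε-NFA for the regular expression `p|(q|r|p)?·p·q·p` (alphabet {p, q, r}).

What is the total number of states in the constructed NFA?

Per subexpression:
Each of the 7 symbol leaves contributes a 2-state fragment.
  q|r|p — 8 states
  (q|r|p)? — 10 states
  (q|r|p)?·p·q·p — 16 states
  p|(q|r|p)?·p·q·p — 20 states

20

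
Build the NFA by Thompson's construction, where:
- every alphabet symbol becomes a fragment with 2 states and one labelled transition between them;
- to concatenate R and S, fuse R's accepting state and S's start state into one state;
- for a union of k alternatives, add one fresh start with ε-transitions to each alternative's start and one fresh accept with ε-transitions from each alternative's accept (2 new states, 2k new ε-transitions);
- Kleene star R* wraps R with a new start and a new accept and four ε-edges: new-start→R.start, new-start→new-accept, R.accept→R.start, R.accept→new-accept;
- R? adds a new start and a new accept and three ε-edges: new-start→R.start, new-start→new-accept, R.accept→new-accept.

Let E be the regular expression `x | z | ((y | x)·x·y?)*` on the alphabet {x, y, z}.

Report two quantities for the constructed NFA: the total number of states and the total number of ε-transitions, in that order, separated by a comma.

18, 17

Per subexpression:
Each of the 6 symbol leaves contributes 2 states and 0 ε-transitions.
  y | x = 6 states, 4 ε-transitions
  y? = 4 states, 3 ε-transitions
  (y | x)·x·y? = 10 states, 7 ε-transitions
  ((y | x)·x·y?)* = 12 states, 11 ε-transitions
  x | z | ((y | x)·x·y?)* = 18 states, 17 ε-transitions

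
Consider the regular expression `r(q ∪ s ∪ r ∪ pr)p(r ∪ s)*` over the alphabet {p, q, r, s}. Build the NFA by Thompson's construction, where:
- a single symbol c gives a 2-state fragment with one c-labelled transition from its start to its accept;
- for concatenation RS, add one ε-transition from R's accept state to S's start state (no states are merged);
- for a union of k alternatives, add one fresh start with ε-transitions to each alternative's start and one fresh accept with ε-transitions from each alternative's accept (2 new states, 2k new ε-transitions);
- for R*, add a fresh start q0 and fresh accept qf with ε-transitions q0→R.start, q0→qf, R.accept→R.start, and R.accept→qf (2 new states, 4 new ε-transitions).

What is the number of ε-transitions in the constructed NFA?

20

Per subexpression:
Each of the 9 symbol leaves contributes 0 ε-transitions.
  pr — 1 ε-transition
  q ∪ s ∪ r ∪ pr — 9 ε-transitions
  r ∪ s — 4 ε-transitions
  (r ∪ s)* — 8 ε-transitions
  r(q ∪ s ∪ r ∪ pr)p(r ∪ s)* — 20 ε-transitions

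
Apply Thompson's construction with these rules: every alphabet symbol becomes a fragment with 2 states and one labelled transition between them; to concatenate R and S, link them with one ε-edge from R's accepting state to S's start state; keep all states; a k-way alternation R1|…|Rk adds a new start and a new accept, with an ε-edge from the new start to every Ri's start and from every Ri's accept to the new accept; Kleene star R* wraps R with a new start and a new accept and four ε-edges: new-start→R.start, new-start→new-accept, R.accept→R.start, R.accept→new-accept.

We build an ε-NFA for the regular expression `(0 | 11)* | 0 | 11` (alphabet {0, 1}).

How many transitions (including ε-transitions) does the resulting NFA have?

22

Recursing over subexpressions:
Each of the 6 symbol leaves contributes 1 transition (1 symbol, 0 ε).
  11 = 3 transitions (2 symbol, 1 ε)
  0 | 11 = 8 transitions (3 symbol, 5 ε)
  (0 | 11)* = 12 transitions (3 symbol, 9 ε)
  11 = 3 transitions (2 symbol, 1 ε)
  (0 | 11)* | 0 | 11 = 22 transitions (6 symbol, 16 ε)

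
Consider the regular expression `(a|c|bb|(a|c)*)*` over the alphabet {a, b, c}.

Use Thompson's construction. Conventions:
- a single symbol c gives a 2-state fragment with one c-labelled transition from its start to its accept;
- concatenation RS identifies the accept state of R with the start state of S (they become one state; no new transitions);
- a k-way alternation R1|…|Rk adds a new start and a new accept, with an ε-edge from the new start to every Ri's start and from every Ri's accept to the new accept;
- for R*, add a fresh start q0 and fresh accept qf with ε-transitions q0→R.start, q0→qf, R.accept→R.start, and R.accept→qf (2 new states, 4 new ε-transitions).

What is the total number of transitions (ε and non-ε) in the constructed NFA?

Per subexpression:
Each of the 6 symbol leaves contributes 1 transition (1 symbol, 0 ε).
  bb — 2 transitions (2 symbol, 0 ε)
  a|c — 6 transitions (2 symbol, 4 ε)
  (a|c)* — 10 transitions (2 symbol, 8 ε)
  a|c|bb|(a|c)* — 22 transitions (6 symbol, 16 ε)
  (a|c|bb|(a|c)*)* — 26 transitions (6 symbol, 20 ε)

26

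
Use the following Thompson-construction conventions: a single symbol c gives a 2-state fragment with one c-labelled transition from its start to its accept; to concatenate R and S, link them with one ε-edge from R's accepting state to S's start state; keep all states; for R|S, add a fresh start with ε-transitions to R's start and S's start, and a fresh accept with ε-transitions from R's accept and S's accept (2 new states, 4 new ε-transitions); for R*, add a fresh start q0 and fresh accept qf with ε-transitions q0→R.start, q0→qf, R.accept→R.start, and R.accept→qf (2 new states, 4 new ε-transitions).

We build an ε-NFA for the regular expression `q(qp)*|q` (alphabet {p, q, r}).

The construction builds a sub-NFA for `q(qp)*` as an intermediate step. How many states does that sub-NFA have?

Fragment for `q(qp)*`:
Each of the 3 symbol leaves contributes a 2-state fragment.
  qp — 4 states
  (qp)* — 6 states
  q(qp)* — 8 states

8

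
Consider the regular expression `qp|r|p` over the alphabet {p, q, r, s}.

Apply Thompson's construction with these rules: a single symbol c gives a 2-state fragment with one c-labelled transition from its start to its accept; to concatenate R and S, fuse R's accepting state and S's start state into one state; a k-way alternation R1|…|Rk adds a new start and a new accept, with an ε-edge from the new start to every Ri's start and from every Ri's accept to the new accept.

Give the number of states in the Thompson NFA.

Building bottom-up:
Each of the 4 symbol leaves contributes a 2-state fragment.
  qp — 3 states
  qp|r|p — 9 states

9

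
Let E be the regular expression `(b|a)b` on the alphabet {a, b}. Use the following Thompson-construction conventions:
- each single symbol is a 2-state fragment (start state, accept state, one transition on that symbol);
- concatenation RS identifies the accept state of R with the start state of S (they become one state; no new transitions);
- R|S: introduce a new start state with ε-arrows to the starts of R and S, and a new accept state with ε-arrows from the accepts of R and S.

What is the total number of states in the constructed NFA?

7

By structural recursion:
Each of the 3 symbol leaves contributes a 2-state fragment.
  b|a → 6 states
  (b|a)b → 7 states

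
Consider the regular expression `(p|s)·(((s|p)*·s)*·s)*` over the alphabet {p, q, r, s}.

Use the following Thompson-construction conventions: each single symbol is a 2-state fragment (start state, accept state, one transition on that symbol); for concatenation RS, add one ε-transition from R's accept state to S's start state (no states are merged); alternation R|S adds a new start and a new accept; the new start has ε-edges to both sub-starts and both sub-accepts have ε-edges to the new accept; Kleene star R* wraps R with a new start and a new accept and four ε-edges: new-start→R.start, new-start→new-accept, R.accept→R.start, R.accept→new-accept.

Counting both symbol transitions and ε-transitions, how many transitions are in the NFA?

By structural recursion:
Each of the 6 symbol leaves contributes 1 transition (1 symbol, 0 ε).
  p|s — 6 transitions (2 symbol, 4 ε)
  s|p — 6 transitions (2 symbol, 4 ε)
  (s|p)* — 10 transitions (2 symbol, 8 ε)
  (s|p)*·s — 12 transitions (3 symbol, 9 ε)
  ((s|p)*·s)* — 16 transitions (3 symbol, 13 ε)
  ((s|p)*·s)*·s — 18 transitions (4 symbol, 14 ε)
  (((s|p)*·s)*·s)* — 22 transitions (4 symbol, 18 ε)
  (p|s)·(((s|p)*·s)*·s)* — 29 transitions (6 symbol, 23 ε)

29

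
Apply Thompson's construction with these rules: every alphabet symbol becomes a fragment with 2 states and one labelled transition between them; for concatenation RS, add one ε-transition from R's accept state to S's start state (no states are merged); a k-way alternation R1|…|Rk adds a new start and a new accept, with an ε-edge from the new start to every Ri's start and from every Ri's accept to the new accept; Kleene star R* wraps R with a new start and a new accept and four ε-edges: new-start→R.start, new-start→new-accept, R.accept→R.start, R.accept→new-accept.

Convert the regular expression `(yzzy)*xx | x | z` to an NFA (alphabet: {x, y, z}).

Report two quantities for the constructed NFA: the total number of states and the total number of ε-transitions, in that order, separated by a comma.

Building bottom-up:
Each of the 8 symbol leaves contributes 2 states and 0 ε-transitions.
  yzzy → 8 states, 3 ε-transitions
  (yzzy)* → 10 states, 7 ε-transitions
  (yzzy)*xx → 14 states, 9 ε-transitions
  (yzzy)*xx | x | z → 20 states, 15 ε-transitions

20, 15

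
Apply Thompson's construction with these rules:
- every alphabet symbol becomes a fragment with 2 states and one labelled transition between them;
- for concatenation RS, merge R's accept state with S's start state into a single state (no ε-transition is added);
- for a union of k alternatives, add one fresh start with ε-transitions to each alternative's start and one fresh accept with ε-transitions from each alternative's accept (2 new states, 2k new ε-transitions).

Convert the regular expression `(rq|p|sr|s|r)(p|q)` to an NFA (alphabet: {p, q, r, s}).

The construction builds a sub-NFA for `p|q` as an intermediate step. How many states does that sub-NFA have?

6

Fragment for `p|q`:
Each of the 2 symbol leaves contributes a 2-state fragment.
  p|q — 6 states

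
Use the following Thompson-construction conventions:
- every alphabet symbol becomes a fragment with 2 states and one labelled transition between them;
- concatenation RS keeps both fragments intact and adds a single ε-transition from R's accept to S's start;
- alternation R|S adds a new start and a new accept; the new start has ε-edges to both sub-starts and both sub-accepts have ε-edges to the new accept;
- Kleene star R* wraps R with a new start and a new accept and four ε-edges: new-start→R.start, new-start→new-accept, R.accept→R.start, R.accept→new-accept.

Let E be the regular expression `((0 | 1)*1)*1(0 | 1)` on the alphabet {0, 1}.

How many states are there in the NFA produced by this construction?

20

Recursing over subexpressions:
Each of the 6 symbol leaves contributes a 2-state fragment.
  0 | 1 → 6 states
  (0 | 1)* → 8 states
  (0 | 1)*1 → 10 states
  ((0 | 1)*1)* → 12 states
  0 | 1 → 6 states
  ((0 | 1)*1)*1(0 | 1) → 20 states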